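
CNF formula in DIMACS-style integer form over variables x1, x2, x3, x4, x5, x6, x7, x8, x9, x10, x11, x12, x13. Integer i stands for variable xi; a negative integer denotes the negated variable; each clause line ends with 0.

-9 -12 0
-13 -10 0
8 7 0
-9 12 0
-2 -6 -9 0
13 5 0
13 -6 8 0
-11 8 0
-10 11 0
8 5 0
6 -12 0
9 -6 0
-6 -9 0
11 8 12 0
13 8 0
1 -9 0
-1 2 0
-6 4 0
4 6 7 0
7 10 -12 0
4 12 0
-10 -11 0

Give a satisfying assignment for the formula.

x1 = True, x2 = True, x3 = True, x4 = True, x5 = False, x6 = False, x7 = False, x8 = True, x9 = False, x10 = False, x11 = True, x12 = False, x13 = True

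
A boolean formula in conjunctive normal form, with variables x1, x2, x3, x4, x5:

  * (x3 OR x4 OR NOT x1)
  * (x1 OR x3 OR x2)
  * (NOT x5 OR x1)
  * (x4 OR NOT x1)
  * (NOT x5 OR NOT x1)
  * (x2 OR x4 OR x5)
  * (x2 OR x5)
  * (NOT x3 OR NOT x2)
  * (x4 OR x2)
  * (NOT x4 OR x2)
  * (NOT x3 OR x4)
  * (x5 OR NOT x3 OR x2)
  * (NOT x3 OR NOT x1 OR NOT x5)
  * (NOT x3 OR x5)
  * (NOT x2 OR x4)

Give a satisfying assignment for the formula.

x1 = T, x2 = T, x3 = F, x4 = T, x5 = F

Check each clause:
  1. (NOT x1 OR x3 OR x4) — x4 is true.
  2. (x2 OR x1 OR x3) — x1 is true.
  3. (x1 OR NOT x5) — x1 is true.
  4. (x4 OR NOT x1) — x4 is true.
  5. (NOT x1 OR NOT x5) — NOT x5 is true.
  6. (x4 OR x5 OR x2) — x2 is true.
  7. (x5 OR x2) — x2 is true.
  8. (NOT x2 OR NOT x3) — NOT x3 is true.
  9. (x4 OR x2) — x2 is true.
  10. (NOT x4 OR x2) — x2 is true.
  11. (NOT x3 OR x4) — x4 is true.
  12. (x5 OR NOT x3 OR x2) — x2 is true.
  13. (NOT x5 OR NOT x3 OR NOT x1) — NOT x5 is true.
  14. (x5 OR NOT x3) — NOT x3 is true.
  15. (x4 OR NOT x2) — x4 is true.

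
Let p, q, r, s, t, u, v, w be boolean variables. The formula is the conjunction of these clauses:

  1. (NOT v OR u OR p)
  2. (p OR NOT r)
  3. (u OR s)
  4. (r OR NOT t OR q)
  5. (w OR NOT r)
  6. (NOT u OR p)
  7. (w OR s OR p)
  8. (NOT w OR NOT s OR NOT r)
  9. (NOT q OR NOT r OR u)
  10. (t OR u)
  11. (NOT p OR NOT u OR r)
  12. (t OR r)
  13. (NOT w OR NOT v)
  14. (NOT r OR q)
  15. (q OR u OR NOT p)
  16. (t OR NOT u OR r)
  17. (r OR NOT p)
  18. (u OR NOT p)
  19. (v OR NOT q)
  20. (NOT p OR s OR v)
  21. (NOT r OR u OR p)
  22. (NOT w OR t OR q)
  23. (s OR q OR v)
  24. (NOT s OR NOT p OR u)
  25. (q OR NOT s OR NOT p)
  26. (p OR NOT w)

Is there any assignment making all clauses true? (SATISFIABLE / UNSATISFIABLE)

p = True:
  propagation gives r=True, w=True, s=False, u=True; an empty clause results — contradiction.
p = False:
  propagation gives r=False, u=False, v=False, s=True; an empty clause results — contradiction.
Every branch closes, so no satisfying assignment exists.

UNSATISFIABLE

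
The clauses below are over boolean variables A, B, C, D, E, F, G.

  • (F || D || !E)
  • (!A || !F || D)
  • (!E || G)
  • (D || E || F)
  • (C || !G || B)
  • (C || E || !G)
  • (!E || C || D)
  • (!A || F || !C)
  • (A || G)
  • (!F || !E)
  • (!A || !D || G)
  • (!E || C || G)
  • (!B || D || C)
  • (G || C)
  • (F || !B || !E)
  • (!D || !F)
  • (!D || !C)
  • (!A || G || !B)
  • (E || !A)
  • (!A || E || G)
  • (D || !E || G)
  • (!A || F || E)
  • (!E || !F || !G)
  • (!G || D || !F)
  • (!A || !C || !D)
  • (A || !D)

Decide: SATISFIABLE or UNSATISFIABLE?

UNSATISFIABLE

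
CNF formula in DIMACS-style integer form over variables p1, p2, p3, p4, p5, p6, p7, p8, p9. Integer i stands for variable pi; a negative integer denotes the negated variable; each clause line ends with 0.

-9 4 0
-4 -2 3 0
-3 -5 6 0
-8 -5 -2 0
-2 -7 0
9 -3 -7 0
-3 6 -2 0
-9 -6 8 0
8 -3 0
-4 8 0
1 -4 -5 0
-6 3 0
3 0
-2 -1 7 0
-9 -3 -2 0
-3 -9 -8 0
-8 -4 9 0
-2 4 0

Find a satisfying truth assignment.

Unit propagation: (p3) forces p3 = True.
Unit propagation: (p8) forces p8 = True.
The clause (~p9) is unit: p9 must be False.
Unit propagation: (~p7) forces p7 = False.
The clause (~p4) is unit: p4 must be False.
Unit propagation: (~p2) forces p2 = False.
Pure literal: p6 appears only positively; assign p6 = True.
p1, p5 are now unconstrained; take p1 = False, p5 = True.
Every clause has at least one true literal under this assignment.

p1=False  p2=False  p3=True  p4=False  p5=True  p6=True  p7=False  p8=True  p9=False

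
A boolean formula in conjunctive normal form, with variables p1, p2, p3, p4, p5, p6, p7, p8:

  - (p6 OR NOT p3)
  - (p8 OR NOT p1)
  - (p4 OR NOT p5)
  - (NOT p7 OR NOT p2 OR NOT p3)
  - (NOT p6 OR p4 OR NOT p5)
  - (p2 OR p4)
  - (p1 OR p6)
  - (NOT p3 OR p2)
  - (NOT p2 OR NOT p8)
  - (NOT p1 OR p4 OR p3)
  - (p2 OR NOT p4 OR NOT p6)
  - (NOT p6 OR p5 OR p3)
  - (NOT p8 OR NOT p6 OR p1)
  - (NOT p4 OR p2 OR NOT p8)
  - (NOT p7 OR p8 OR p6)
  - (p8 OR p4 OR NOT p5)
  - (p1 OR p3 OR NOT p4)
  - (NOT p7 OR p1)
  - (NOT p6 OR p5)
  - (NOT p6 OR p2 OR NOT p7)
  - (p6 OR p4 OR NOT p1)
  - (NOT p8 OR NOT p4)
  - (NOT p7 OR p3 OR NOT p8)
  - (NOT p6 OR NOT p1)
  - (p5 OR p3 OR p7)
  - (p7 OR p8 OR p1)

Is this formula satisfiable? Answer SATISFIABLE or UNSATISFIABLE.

p6 = True:
  propagation gives p5=True, p4=True, p2=True, p8=False; an empty clause results — contradiction.
p6 = False:
  propagation gives p3=False, p1=True, p8=True, p2=False; an empty clause results — contradiction.
Every branch closes, so no satisfying assignment exists.

UNSATISFIABLE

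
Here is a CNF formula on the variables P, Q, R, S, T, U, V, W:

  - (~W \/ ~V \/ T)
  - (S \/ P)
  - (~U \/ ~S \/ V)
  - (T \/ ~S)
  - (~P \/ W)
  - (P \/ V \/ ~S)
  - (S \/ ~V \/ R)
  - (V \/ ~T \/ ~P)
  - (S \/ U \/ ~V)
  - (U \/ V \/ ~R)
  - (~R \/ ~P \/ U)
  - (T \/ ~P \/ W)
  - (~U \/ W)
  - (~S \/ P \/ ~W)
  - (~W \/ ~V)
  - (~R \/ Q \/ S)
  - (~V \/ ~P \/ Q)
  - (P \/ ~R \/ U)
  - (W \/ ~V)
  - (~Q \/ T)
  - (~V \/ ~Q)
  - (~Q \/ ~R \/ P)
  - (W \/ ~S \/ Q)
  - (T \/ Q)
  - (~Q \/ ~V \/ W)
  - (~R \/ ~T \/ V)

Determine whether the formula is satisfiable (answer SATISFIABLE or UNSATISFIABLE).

V = True:
  propagation gives W=False; an empty clause results — contradiction.
V = False:
  P = True:
    propagation gives W=True, T=False, S=False, Q=False; an empty clause results — contradiction.
  P = False:
    propagation gives S=True; an empty clause results — contradiction.
Every branch closes, so no satisfying assignment exists.

UNSATISFIABLE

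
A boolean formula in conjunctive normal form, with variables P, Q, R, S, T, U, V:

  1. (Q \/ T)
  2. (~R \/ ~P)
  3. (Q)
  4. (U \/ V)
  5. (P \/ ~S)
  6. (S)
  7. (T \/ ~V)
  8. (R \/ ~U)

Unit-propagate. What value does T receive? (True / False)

True

Unit clause (Q) sets Q = True.
(S) is a unit clause: S = True.
(~S \/ P): since S = True, the clause reduces to (P). P = True.
In (~P \/ ~R), ~P is now false; ~R must hold, so R = False.
From (~U \/ R) and R = False: U = False.
From (U \/ V) and U = False: V = True.
(T \/ ~V) with V = True leaves only T, so T = True.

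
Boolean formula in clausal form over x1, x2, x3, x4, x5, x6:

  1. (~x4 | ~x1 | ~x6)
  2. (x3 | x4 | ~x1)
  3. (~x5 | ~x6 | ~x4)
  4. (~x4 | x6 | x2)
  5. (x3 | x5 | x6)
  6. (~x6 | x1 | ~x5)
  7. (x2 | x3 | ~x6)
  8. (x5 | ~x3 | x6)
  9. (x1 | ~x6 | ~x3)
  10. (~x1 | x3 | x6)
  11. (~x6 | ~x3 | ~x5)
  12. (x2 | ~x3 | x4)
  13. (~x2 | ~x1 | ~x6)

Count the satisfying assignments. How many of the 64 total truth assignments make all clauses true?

9

Split on x6, then x3.
  x6=T, x3=T: a clause becomes empty — 0.
  x6=T, x3=F: remaining (x1,x2,x4,x5) ∈ {(F,T,F,F); (F,T,T,F)} — 2.
  x6=F, x3=T: remaining (x1,x2,x4,x5) ∈ {(F,T,F,T); (F,T,T,T); (T,T,F,T); (T,T,T,T)} — 4.
  x6=F, x3=F: remaining (x1,x2,x4,x5) ∈ {(F,F,F,T); (F,T,F,T); (F,T,T,T)} — 3.
Total: 0 + 2 + 4 + 3 = 9.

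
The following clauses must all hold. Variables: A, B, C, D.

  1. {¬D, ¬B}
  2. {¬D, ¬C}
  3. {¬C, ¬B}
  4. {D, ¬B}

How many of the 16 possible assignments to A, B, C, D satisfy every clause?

Satisfying assignments:
  A=0 B=0 C=0 D=0
  A=0 B=0 C=0 D=1
  A=0 B=0 C=1 D=0
  A=1 B=0 C=0 D=0
  A=1 B=0 C=0 D=1
  A=1 B=0 C=1 D=0
Count: 6.

6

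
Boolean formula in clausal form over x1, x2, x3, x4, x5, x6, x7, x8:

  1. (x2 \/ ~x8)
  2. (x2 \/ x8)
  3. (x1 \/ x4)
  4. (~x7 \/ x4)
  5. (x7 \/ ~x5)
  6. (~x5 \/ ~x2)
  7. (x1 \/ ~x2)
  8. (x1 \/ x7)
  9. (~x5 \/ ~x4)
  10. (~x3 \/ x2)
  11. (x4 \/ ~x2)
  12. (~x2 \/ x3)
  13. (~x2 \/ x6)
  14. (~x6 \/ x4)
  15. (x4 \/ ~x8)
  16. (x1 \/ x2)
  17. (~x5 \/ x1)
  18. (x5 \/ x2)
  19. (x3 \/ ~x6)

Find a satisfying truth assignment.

x1=True  x2=True  x3=True  x4=True  x5=False  x6=True  x7=True  x8=True

x1 occurs only positively in the remaining clauses — set x1 = True.
Branch on x2: take x2 = True.
  then x5 is forced to False.
  then x4 is forced to True.
  then x3 is forced to True.
  then x6 is forced to True.
x7, x8 are now unconstrained; take x7 = True, x8 = True.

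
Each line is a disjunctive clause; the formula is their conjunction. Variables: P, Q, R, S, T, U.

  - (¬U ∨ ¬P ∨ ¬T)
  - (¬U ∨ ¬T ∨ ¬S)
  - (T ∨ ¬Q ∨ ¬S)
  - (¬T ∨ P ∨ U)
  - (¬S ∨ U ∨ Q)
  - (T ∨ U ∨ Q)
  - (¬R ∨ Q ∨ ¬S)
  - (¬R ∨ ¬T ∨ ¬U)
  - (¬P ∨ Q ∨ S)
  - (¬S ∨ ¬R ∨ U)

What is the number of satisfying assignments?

Split on U, then S.
  U=1, S=1: remaining (P,Q,R,T) ∈ {(0,0,0,0); (1,0,0,0)} — 2.
  U=1, S=0: 8 of the 16 assignments to (P,Q,R,T) work.
  U=0, S=1: remaining (P,Q,R,T) ∈ {(1,1,0,1)} — 1.
  U=0, S=0: R free; 3 ways for (P,Q,T) × 2^1 = 6.
Total: 2 + 8 + 1 + 6 = 17.

17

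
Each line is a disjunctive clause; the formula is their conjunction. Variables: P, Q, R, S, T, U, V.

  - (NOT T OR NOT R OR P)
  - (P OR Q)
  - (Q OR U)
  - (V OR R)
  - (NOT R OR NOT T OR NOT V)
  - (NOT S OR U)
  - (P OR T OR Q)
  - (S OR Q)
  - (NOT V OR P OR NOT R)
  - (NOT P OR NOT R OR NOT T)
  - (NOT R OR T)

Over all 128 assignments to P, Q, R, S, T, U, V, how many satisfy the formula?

14

Case analysis on R and P:
  R=T, P=T: a clause becomes empty — 0.
  R=T, P=F: a clause becomes empty — 0.
  R=F, P=T: T free; 4 ways for (Q,S,U,V) × 2^1 = 8.
  R=F, P=F: T free; 3 ways for (Q,S,U,V) × 2^1 = 6.
Total: 0 + 0 + 8 + 6 = 14.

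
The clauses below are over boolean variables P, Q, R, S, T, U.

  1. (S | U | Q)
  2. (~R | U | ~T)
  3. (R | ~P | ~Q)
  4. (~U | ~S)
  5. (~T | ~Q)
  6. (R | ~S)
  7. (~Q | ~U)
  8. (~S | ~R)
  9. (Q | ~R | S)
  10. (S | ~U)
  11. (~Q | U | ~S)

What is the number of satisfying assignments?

3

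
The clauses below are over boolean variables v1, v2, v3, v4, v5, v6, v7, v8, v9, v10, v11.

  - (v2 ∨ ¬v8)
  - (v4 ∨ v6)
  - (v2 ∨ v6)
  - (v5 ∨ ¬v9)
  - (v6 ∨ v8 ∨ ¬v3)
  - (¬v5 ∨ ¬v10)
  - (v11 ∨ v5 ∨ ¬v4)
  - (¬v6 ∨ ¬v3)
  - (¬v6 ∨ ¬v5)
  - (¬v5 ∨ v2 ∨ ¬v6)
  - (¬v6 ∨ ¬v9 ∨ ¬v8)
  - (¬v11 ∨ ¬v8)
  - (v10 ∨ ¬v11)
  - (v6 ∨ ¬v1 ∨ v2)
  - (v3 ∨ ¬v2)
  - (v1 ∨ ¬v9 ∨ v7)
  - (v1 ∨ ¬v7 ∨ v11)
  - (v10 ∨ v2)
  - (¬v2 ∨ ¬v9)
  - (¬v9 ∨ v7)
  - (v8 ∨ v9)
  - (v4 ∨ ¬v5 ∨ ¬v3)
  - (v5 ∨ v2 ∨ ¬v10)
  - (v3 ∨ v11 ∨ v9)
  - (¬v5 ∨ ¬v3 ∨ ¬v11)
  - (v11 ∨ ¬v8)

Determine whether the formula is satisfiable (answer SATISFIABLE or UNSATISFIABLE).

UNSATISFIABLE

v2 = True:
  propagation gives v3=True, v6=False, v4=True, v8=True; an empty clause results — contradiction.
v2 = False:
  propagation gives v8=False, v6=True, v3=False, v5=False; an empty clause results — contradiction.
Every branch closes, so no satisfying assignment exists.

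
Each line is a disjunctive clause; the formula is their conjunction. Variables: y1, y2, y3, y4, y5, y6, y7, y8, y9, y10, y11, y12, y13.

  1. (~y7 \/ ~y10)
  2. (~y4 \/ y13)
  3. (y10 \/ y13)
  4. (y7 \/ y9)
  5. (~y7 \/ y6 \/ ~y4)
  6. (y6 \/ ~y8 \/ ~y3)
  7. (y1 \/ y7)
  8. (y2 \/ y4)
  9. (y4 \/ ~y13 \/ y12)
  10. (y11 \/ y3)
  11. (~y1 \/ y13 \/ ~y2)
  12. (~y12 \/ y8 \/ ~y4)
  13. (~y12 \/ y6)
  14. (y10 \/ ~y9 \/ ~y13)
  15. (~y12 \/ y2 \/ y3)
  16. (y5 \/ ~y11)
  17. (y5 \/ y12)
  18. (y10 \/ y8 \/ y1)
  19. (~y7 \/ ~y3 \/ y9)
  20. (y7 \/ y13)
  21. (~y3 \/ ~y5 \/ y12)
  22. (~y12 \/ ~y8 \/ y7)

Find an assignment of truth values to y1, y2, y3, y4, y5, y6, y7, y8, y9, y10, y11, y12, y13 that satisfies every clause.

y1=True  y2=True  y3=False  y4=True  y5=True  y6=True  y7=False  y8=False  y9=True  y10=True  y11=True  y12=False  y13=True

Check each clause:
  1. (~y7 \/ ~y10) — ~y7 is true.
  2. (~y4 \/ y13) — y13 is true.
  3. (y13 \/ y10) — y10 is true.
  4. (y9 \/ y7) — y9 is true.
  5. (~y7 \/ y6 \/ ~y4) — ~y7 is true.
  6. (~y3 \/ ~y8 \/ y6) — ~y8 is true.
  7. (y1 \/ y7) — y1 is true.
  8. (y2 \/ y4) — y2 is true.
  9. (y4 \/ y12 \/ ~y13) — y4 is true.
  10. (y3 \/ y11) — y11 is true.
  11. (~y1 \/ y13 \/ ~y2) — y13 is true.
  12. (y8 \/ ~y12 \/ ~y4) — ~y12 is true.
  13. (~y12 \/ y6) — ~y12 is true.
  14. (~y13 \/ y10 \/ ~y9) — y10 is true.
  15. (y2 \/ y3 \/ ~y12) — y2 is true.
  16. (y5 \/ ~y11) — y5 is true.
  17. (y12 \/ y5) — y5 is true.
  18. (y10 \/ y1 \/ y8) — y1 is true.
  19. (y9 \/ ~y7 \/ ~y3) — ~y7 is true.
  20. (y7 \/ y13) — y13 is true.
  21. (~y3 \/ ~y5 \/ y12) — ~y3 is true.
  22. (~y8 \/ ~y12 \/ y7) — ~y8 is true.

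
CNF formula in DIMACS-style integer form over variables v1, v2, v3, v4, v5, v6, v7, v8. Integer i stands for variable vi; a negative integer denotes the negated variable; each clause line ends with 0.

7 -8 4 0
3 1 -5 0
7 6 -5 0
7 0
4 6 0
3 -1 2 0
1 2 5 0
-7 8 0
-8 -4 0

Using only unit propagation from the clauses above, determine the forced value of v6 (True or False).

(v7) stands alone — v7 = True.
(v8 || !v7) with v7 = True leaves only v8, so v8 = True.
(!v4 || !v8): since v8 = True, the clause reduces to (!v4). v4 = False.
(v4 || v6): since v4 = False, the clause reduces to (v6). v6 = True.

True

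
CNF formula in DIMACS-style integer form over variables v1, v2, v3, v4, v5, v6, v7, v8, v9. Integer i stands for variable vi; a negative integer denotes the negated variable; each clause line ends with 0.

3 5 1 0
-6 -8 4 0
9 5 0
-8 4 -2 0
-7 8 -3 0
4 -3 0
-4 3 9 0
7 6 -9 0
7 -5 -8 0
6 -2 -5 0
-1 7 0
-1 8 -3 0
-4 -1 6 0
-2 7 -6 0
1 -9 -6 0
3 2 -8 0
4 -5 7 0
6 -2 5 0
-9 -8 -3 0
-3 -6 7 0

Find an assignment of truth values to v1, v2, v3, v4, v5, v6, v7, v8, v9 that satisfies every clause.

v1=1, v2=0, v3=0, v4=0, v5=1, v6=1, v7=1, v8=0, v9=1

Check each clause:
  1. (v3 OR v1 OR v5) — v1 is true.
  2. (NOT v8 OR NOT v6 OR v4) — NOT v8 is true.
  3. (v5 OR v9) — v9 is true.
  4. (NOT v8 OR NOT v2 OR v4) — NOT v8 is true.
  5. (NOT v3 OR v8 OR NOT v7) — NOT v3 is true.
  6. (v4 OR NOT v3) — NOT v3 is true.
  7. (v3 OR NOT v4 OR v9) — v9 is true.
  8. (NOT v9 OR v7 OR v6) — v7 is true.
  9. (NOT v5 OR v7 OR NOT v8) — NOT v8 is true.
  10. (NOT v2 OR v6 OR NOT v5) — v6 is true.
  11. (v7 OR NOT v1) — v7 is true.
  12. (NOT v1 OR NOT v3 OR v8) — NOT v3 is true.
  13. (NOT v1 OR v6 OR NOT v4) — NOT v4 is true.
  14. (NOT v2 OR NOT v6 OR v7) — NOT v2 is true.
  15. (NOT v9 OR NOT v6 OR v1) — v1 is true.
  16. (v2 OR v3 OR NOT v8) — NOT v8 is true.
  17. (v7 OR NOT v5 OR v4) — v7 is true.
  18. (v6 OR NOT v2 OR v5) — v5 is true.
  19. (NOT v8 OR NOT v9 OR NOT v3) — NOT v8 is true.
  20. (NOT v3 OR NOT v6 OR v7) — NOT v3 is true.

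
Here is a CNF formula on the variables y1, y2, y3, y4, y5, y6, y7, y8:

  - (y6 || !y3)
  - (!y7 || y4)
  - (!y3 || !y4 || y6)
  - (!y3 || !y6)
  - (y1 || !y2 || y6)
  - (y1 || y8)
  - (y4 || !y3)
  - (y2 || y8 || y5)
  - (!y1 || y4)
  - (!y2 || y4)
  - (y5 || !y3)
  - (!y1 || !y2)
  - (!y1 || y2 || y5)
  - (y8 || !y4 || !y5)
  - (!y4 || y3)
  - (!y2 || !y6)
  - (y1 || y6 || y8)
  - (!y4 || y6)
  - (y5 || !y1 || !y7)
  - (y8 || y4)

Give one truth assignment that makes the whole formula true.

Pure literal: y7 appears only negated; assign y7 = False.
Pure literal: y8 appears only positively; assign y8 = True.
Set y1 = False and propagate.
Try y2 = False.
Try y3 = False.
  then y4 is forced to False.
y5, y6 are now unconstrained; take y5 = False, y6 = False.
Every clause has at least one true literal under this assignment.

y1=F  y2=F  y3=F  y4=F  y5=F  y6=F  y7=F  y8=T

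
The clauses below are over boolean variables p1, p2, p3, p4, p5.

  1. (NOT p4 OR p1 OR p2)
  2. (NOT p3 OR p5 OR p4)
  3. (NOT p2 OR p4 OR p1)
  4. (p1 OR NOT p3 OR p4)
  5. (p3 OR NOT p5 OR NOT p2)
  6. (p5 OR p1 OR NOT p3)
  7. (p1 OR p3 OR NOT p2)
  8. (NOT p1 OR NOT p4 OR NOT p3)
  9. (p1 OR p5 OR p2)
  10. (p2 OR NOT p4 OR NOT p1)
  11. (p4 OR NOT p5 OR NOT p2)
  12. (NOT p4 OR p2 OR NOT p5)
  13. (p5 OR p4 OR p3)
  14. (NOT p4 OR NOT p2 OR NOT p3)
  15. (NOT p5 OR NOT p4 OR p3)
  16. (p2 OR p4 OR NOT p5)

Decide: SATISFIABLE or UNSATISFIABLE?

Try p1 = True.
The remaining clauses are satisfied by p2 = True, p3 = False, p4 = True, p5 = False.
So p1=True, p2=True, p3=False, p4=True, p5=False is a satisfying assignment.

SATISFIABLE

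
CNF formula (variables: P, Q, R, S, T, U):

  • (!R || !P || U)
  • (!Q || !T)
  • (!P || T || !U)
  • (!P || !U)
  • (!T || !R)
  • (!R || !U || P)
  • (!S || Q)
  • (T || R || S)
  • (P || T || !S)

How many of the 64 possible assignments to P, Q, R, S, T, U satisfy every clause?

Satisfying assignments:
  P=F Q=F R=F S=F T=T U=F
  P=F Q=F R=F S=F T=T U=T
  P=F Q=F R=T S=F T=F U=F
  P=F Q=T R=T S=F T=F U=F
  P=T Q=F R=F S=F T=T U=F
  P=T Q=T R=F S=T T=F U=F
That's 6 in total.

6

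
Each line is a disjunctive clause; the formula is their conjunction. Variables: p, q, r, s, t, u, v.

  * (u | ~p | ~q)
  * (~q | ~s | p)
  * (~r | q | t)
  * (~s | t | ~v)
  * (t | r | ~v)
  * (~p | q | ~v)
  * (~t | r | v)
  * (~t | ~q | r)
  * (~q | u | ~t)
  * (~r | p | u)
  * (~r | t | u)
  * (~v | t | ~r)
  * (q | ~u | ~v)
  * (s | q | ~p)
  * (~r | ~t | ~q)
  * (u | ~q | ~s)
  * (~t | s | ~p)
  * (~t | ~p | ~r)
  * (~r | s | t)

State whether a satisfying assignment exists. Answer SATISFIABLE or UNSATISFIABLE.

SATISFIABLE

Try p = True.
Set q = True and propagate.
  then u is forced to True.
For the remaining variables, r = False, s = True, t = False, v = False works.
So p = T, q = T, r = F, s = T, t = F, u = T, v = F is a satisfying assignment.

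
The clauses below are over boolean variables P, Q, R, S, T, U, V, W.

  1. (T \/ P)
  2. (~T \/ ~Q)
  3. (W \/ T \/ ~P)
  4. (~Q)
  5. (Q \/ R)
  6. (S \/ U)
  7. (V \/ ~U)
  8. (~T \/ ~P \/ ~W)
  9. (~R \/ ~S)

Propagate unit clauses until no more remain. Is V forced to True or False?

True

Unit clause (~Q) sets Q = False.
(Q \/ R): since Q = False, the clause reduces to (R). R = True.
In (~R \/ ~S), ~R is now false; ~S must hold, so S = False.
In (U \/ S), S is now false; U must hold, so U = True.
From (~U \/ V) and U = True: V = True.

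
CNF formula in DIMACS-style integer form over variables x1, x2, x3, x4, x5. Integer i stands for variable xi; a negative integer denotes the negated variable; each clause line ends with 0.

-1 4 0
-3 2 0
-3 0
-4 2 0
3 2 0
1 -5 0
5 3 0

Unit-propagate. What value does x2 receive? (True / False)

True

Unit clause (NOT x3) sets x3 = False.
(x2 OR x3): since x3 = False, the clause reduces to (x2). x2 = True.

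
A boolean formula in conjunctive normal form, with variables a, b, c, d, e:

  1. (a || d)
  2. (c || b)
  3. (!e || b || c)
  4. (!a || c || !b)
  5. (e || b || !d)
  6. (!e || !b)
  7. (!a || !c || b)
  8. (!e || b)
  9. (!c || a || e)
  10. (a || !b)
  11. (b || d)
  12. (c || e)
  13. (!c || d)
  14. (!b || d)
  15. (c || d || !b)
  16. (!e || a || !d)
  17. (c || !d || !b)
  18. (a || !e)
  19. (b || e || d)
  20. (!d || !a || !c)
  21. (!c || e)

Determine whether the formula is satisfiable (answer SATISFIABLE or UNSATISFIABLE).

UNSATISFIABLE

b = True:
  propagation gives e=False, a=True, c=True; an empty clause results — contradiction.
b = False:
  propagation gives c=True, a=False, d=True, e=True; an empty clause results — contradiction.
Every branch closes, so no satisfying assignment exists.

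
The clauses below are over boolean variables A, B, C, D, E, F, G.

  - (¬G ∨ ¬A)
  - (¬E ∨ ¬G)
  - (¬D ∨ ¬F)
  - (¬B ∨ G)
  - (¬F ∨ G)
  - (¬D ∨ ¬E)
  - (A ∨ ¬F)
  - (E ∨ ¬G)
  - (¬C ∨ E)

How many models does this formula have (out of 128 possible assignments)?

Case analysis on G and E:
  G=T, E=T: a clause becomes empty — 0.
  G=T, E=F: a clause becomes empty — 0.
  G=F, E=T: remaining (A,B,C,D,F) ∈ {(F,F,F,F,F); (F,F,T,F,F); (T,F,F,F,F); (T,F,T,F,F)} — 4.
  G=F, E=F: remaining (A,B,C,D,F) ∈ {(F,F,F,F,F); (F,F,F,T,F); (T,F,F,F,F); (T,F,F,T,F)} — 4.
Total: 0 + 0 + 4 + 4 = 8.

8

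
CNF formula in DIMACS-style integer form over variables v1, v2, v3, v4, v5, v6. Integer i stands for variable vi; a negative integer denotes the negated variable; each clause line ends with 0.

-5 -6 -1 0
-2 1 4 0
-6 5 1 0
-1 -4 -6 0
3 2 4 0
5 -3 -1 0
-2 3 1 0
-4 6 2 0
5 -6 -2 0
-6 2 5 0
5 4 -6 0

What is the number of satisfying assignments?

Split on v6, then v1.
  v6=1, v1=1: a clause becomes empty — 0.
  v6=1, v1=0: remaining (v2,v3,v4,v5) ∈ {(0,0,1,1); (0,1,0,1); (0,1,1,1); (1,1,1,1)} — 4.
  v6=0, v1=1: 7 of the 16 assignments to (v2,v3,v4,v5) work.
  v6=0, v1=0: remaining (v2,v3,v4,v5) ∈ {(0,1,0,0); (0,1,0,1); (1,1,1,0); (1,1,1,1)} — 4.
Total: 0 + 4 + 7 + 4 = 15.

15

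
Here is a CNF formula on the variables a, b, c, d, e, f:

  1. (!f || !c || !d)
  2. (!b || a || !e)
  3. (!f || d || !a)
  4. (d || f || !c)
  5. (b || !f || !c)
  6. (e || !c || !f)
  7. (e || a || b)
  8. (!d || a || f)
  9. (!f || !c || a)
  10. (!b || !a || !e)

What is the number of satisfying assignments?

18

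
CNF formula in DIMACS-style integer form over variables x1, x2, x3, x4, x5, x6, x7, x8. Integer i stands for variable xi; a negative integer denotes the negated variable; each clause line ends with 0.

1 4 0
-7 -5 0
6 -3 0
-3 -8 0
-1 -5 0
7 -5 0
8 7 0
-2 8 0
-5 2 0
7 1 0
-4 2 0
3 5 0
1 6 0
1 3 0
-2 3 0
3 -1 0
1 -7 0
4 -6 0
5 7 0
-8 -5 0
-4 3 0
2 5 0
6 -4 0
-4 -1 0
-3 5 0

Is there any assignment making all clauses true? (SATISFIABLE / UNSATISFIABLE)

x5 = True:
  propagation gives x7=False; an empty clause results — contradiction.
x5 = False:
  propagation gives x3=True; an empty clause results — contradiction.
Every branch closes, so no satisfying assignment exists.

UNSATISFIABLE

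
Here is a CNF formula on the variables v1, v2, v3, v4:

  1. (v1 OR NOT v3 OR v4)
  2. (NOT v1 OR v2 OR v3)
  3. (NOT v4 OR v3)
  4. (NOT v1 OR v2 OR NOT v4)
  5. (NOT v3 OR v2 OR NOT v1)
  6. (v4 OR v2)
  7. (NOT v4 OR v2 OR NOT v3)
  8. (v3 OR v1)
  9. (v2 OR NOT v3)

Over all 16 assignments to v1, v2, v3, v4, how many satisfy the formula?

Satisfying assignments:
  v1=F v2=T v3=T v4=T
  v1=T v2=T v3=F v4=F
  v1=T v2=T v3=T v4=F
  v1=T v2=T v3=T v4=T
Count: 4.

4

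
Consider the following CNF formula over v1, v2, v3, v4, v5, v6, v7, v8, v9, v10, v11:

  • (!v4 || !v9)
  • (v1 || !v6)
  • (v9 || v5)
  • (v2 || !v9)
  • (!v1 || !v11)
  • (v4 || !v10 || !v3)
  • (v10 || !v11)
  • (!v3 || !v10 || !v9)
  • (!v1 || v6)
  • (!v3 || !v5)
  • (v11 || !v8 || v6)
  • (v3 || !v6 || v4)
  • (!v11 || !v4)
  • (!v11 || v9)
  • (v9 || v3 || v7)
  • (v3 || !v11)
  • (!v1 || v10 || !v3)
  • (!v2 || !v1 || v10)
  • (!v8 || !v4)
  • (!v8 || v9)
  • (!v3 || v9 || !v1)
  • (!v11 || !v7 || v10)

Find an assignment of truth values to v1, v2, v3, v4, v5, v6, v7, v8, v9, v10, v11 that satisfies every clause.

v1=False  v2=False  v3=False  v4=True  v5=True  v6=False  v7=True  v8=False  v9=False  v10=True  v11=False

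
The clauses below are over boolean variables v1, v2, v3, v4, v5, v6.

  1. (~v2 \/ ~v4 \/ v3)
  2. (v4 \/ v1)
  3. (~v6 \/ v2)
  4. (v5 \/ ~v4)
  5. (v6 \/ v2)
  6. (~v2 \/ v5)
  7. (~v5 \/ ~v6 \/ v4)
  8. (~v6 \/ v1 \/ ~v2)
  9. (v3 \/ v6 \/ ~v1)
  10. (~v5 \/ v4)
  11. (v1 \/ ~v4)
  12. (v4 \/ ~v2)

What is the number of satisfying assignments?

2

Satisfying assignments:
  v1=1 v2=1 v3=1 v4=1 v5=1 v6=0
  v1=1 v2=1 v3=1 v4=1 v5=1 v6=1
That's 2 in total.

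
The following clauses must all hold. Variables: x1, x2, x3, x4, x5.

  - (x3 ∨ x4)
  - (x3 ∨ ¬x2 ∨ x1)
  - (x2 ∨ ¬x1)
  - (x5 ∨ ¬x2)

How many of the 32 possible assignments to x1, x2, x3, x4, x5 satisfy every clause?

11

Split on x2, then x1.
  x2=T, x1=T: remaining (x3,x4,x5) ∈ {(F,T,T); (T,F,T); (T,T,T)} — 3.
  x2=T, x1=F: remaining (x3,x4,x5) ∈ {(T,F,T); (T,T,T)} — 2.
  x2=F, x1=T: a clause becomes empty — 0.
  x2=F, x1=F: x5 free; 3 ways for (x3,x4) × 2^1 = 6.
Total: 3 + 2 + 0 + 6 = 11.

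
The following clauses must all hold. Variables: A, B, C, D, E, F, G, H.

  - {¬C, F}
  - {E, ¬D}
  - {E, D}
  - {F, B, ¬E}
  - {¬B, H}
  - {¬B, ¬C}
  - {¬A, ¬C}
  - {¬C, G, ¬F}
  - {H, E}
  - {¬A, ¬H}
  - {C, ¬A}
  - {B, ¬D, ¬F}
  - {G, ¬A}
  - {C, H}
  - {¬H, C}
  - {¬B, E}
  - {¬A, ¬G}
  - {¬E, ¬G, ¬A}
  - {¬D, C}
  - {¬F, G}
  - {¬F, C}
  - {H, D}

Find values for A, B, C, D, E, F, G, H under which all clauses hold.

A=F, B=F, C=T, D=F, E=T, F=T, G=T, H=T

Pure literal: A appears only negated; assign A = False.
Set B = False and propagate.
Try C = True.
  then F is forced to True.
  then G is forced to True.
  then D is forced to False.
  then E is forced to True.
  then H is forced to True.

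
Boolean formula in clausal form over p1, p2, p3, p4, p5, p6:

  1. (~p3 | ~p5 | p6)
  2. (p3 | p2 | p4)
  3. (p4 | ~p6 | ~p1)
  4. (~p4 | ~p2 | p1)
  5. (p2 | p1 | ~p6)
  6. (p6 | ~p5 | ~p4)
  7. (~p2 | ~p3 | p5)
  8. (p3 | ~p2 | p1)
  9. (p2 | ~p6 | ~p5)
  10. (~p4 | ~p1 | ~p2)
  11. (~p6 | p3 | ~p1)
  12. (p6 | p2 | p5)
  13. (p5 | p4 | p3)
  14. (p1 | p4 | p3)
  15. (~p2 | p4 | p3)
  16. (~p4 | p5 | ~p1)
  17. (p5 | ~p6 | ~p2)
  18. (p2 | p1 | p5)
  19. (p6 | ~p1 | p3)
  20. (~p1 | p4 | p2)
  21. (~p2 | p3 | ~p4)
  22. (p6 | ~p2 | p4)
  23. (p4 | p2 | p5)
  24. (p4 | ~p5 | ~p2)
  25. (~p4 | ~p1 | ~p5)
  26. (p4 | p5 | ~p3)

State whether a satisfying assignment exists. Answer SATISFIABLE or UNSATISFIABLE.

UNSATISFIABLE

p2 = True:
  p4 = True:
    propagation gives p1=True; an empty clause results — contradiction.
  p4 = False:
    propagation gives p3=True, p5=True; an empty clause results — contradiction.
p2 = False:
  p4 = True:
    p5 = True:
      propagation gives p6=True; contradiction.
    p5 = False:
      propagation gives p6=True, p1=True; contradiction.
  p4 = False:
    propagation gives p3=True, p1=False, p6=False, p5=False; an empty clause results — contradiction.
Every branch closes, so no satisfying assignment exists.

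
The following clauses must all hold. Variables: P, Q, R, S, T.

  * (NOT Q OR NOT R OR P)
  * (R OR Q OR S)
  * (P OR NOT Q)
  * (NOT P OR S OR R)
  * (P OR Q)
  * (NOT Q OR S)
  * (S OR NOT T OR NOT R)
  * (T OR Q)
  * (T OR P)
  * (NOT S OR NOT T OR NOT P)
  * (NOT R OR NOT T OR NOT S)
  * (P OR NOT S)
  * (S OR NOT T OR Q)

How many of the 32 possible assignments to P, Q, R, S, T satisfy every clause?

2

The models are:
  P=1 Q=1 R=0 S=1 T=0
  P=1 Q=1 R=1 S=1 T=0
Count: 2.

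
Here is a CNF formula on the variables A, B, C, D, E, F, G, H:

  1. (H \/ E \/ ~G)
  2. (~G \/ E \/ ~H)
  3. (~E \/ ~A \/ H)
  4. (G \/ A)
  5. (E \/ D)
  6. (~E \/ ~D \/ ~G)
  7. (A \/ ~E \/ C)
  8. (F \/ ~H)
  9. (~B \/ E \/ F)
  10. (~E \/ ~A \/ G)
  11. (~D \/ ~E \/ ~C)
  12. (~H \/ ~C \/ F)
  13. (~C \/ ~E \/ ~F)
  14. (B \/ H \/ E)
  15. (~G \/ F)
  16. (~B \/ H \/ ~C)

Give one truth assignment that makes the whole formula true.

A=True, B=True, C=False, D=False, E=True, F=True, G=True, H=True

Branch on A: take A = True.
Try B = True.
The remaining clauses are satisfied by C = False, D = False, E = True, F = True, G = True, H = True.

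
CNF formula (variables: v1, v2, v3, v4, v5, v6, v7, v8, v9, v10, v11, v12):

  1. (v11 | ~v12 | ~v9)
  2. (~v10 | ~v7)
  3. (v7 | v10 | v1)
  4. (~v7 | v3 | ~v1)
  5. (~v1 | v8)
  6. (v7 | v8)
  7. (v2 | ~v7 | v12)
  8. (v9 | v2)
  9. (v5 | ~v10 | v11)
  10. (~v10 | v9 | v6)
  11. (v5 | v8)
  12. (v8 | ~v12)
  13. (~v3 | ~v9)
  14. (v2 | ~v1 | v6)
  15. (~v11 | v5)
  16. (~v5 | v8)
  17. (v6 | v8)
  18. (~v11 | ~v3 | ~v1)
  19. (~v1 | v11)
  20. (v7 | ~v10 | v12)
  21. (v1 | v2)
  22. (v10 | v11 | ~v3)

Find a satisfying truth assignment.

Pure literal: v2 appears only positively; assign v2 = True.
v6 occurs only positively in the remaining clauses — set v6 = True.
Branch on v1: take v1 = False.
Try v3 = False.
Set v5 = True and propagate.
  then v8 is forced to True.
The remaining clauses are satisfied by v4 = True, v7 = True, v9 = False, v10 = False, v11 = False, v12 = False.

v1=False  v2=True  v3=False  v4=True  v5=True  v6=True  v7=True  v8=True  v9=False  v10=False  v11=False  v12=False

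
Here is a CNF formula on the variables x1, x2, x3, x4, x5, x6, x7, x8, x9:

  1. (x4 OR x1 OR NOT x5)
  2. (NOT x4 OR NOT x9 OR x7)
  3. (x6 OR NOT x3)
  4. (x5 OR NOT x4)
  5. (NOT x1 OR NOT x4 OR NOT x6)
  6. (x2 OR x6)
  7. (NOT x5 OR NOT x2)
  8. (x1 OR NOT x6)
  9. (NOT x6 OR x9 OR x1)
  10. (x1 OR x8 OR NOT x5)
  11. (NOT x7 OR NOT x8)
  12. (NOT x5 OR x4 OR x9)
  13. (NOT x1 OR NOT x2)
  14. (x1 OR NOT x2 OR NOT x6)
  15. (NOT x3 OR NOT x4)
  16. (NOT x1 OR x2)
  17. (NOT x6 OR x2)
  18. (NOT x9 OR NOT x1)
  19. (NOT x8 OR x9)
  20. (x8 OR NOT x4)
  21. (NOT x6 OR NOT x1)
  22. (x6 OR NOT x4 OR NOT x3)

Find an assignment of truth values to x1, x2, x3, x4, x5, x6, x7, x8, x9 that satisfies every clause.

x1=F, x2=T, x3=F, x4=F, x5=F, x6=F, x7=T, x8=F, x9=T

Pure literal: x3 appears only negated; assign x3 = False.
Set x1 = False and propagate.
  then x6 is forced to False.
  then x2 is forced to True.
  then x5 is forced to False.
  then x4 is forced to False.
Try x7 = True.
  then x8 is forced to False.
x9 is now unconstrained; take x9 = True.
Every clause has at least one true literal under this assignment.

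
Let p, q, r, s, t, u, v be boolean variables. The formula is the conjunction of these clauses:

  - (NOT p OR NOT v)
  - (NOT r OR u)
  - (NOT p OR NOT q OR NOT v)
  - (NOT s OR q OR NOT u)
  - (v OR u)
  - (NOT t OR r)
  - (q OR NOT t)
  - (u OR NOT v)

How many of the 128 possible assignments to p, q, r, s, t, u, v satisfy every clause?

Case analysis on u and v:
  u=T, v=T: 8 of the 32 assignments to (p,q,r,s,t) work.
  u=T, v=F: p free; 8 ways for (q,r,s,t) × 2^1 = 16.
  u=F, v=T: a clause becomes empty — 0.
  u=F, v=F: a clause becomes empty — 0.
Total: 8 + 16 + 0 + 0 = 24.

24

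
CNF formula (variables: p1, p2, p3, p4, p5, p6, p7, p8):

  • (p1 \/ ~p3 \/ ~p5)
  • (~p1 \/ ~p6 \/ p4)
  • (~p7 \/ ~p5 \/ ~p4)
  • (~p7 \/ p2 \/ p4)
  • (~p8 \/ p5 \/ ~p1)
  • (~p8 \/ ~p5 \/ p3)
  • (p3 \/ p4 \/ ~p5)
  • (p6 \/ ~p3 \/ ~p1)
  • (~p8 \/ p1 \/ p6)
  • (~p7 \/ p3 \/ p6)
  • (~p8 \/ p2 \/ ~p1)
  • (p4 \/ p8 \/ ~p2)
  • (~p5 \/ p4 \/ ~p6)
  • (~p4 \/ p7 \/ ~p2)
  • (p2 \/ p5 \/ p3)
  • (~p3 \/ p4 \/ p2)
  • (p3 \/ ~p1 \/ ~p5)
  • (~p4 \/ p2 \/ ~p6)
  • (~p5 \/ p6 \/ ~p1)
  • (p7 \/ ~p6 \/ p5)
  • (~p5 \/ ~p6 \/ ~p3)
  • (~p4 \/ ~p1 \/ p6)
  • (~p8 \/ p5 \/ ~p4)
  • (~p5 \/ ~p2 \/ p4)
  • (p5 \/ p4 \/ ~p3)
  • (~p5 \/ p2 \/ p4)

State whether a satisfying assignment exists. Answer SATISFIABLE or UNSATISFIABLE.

SATISFIABLE

Branch on p1: take p1 = False.
For the remaining variables, p2 = False, p3 = True, p4 = True, p5 = False, p6 = False, p7 = False, p8 = False works.
Every clause has at least one true literal under this assignment.
So p1 = F, p2 = F, p3 = T, p4 = T, p5 = F, p6 = F, p7 = F, p8 = F is a satisfying assignment.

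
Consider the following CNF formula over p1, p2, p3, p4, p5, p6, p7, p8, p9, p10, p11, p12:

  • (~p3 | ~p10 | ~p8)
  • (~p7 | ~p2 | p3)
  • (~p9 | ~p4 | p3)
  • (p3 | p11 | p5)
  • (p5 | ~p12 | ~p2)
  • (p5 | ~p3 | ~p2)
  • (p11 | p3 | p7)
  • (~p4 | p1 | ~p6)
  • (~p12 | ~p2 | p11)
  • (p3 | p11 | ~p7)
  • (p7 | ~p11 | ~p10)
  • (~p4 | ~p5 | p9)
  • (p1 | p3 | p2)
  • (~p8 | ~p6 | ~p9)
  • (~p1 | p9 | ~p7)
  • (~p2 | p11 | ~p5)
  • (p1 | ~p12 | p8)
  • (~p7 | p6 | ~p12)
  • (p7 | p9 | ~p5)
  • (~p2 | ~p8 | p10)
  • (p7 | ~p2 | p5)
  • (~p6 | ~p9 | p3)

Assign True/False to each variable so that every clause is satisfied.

p1 = T, p2 = F, p3 = T, p4 = F, p5 = F, p6 = F, p7 = F, p8 = T, p9 = F, p10 = F, p11 = F, p12 = T

Pure literal: p4 appears only negated; assign p4 = False.
Set p1 = True and propagate.
Branch on p2: take p2 = False.
For the remaining variables, p3 = True, p5 = False, p6 = False, p7 = False, p8 = True, p9 = False, p10 = False, p11 = False, p12 = True works.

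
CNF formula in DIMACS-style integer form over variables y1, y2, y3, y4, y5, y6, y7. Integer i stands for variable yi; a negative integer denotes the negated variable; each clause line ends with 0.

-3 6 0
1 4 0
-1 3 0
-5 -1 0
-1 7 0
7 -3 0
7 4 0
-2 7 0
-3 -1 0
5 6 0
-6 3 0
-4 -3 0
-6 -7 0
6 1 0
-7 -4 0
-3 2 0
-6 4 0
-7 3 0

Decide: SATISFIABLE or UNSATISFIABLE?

y3 = True:
  propagation gives y6=True, y7=True; an empty clause results — contradiction.
y3 = False:
  propagation gives y1=False, y4=True, y6=False; an empty clause results — contradiction.
Every branch closes, so no satisfying assignment exists.

UNSATISFIABLE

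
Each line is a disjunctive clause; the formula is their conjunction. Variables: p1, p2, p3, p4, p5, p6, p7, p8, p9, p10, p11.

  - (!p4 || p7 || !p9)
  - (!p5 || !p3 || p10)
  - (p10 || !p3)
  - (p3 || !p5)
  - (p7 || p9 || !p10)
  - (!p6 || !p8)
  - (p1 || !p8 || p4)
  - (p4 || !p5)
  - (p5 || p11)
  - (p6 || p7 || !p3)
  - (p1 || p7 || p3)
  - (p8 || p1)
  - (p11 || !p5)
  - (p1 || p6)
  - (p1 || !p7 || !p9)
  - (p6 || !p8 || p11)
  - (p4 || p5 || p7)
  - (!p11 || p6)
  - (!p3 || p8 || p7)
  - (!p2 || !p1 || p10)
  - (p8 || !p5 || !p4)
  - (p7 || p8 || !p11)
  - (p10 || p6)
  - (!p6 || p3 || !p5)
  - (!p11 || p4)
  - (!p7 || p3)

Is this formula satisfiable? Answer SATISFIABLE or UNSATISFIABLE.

Pure literal: p2 appears only negated; assign p2 = False.
Branch on p1: take p1 = True.
For the remaining variables, p3 = True, p4 = True, p5 = False, p6 = True, p7 = True, p8 = False, p9 = True, p10 = True, p11 = True works.
Every clause has at least one true literal under this assignment.
So p1=1, p2=0, p3=1, p4=1, p5=0, p6=1, p7=1, p8=0, p9=1, p10=1, p11=1 is a satisfying assignment.

SATISFIABLE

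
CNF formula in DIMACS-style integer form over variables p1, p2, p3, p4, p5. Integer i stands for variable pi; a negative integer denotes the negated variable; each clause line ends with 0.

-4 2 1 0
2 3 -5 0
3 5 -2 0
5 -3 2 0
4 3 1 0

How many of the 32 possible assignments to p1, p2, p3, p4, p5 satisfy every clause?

Split on p2, then p3.
  p2=1, p3=1: p1, p4, p5 free → 2^3 = 8.
  p2=1, p3=0: remaining (p1,p4,p5) ∈ {(0,1,1); (1,0,1); (1,1,1)} — 3.
  p2=0, p3=1: remaining (p1,p4,p5) ∈ {(0,0,1); (1,0,1); (1,1,1)} — 3.
  p2=0, p3=0: remaining (p1,p4,p5) ∈ {(1,0,0); (1,1,0)} — 2.
Total: 8 + 3 + 3 + 2 = 16.

16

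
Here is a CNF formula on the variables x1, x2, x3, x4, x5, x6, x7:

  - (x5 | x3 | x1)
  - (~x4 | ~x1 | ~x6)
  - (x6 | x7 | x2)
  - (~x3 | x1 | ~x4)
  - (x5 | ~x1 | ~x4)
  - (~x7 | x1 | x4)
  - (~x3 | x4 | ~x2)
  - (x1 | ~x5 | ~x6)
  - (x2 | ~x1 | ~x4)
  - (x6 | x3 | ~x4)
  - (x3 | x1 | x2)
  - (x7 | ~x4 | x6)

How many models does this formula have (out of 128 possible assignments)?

23

Case analysis on x1 and x4:
  x1=T, x4=T: remaining (x2,x3,x5,x6,x7) ∈ {(T,T,T,F,T)} — 1.
  x1=T, x4=F: x5 free; 10 ways for (x2,x3,x6,x7) × 2^1 = 20.
  x1=F, x4=T: a clause becomes empty — 0.
  x1=F, x4=F: remaining (x2,x3,x5,x6,x7) ∈ {(F,T,F,T,F); (T,F,T,F,F)} — 2.
Total: 1 + 20 + 0 + 2 = 23.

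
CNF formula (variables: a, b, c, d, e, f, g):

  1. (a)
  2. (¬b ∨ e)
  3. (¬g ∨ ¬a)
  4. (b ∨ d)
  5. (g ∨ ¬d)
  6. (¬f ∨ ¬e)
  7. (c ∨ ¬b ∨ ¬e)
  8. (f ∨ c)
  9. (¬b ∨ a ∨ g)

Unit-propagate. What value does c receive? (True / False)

(a) is a unit clause: a = True.
In (¬g ∨ ¬a), ¬a is now false; ¬g must hold, so g = False.
In (g ∨ ¬d), g is now false; ¬d must hold, so d = False.
(d ∨ b): since d = False, the clause reduces to (b). b = True.
(e ∨ ¬b) with b = True leaves only e, so e = True.
(¬f ∨ ¬e) with e = True leaves only ¬f, so f = False.
(¬b ∨ ¬e ∨ c): since b = True, e = True, the clause reduces to (c). c = True.

True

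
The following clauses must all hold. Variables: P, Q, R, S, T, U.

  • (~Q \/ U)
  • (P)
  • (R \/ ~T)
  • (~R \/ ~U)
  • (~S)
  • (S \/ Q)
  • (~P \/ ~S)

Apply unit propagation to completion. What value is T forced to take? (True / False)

Unit clause (P) sets P = True.
(~S) stands alone — S = False.
(S \/ Q) with S = False leaves only Q, so Q = True.
(~Q \/ U): since Q = True, the clause reduces to (U). U = True.
(~R \/ ~U): since U = True, the clause reduces to (~R). R = False.
(R \/ ~T) with R = False leaves only ~T, so T = False.

False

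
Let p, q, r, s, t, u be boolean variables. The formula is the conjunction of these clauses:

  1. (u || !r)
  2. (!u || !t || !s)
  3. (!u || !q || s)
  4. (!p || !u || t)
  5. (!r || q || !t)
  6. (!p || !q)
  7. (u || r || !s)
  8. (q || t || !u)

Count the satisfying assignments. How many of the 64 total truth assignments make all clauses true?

10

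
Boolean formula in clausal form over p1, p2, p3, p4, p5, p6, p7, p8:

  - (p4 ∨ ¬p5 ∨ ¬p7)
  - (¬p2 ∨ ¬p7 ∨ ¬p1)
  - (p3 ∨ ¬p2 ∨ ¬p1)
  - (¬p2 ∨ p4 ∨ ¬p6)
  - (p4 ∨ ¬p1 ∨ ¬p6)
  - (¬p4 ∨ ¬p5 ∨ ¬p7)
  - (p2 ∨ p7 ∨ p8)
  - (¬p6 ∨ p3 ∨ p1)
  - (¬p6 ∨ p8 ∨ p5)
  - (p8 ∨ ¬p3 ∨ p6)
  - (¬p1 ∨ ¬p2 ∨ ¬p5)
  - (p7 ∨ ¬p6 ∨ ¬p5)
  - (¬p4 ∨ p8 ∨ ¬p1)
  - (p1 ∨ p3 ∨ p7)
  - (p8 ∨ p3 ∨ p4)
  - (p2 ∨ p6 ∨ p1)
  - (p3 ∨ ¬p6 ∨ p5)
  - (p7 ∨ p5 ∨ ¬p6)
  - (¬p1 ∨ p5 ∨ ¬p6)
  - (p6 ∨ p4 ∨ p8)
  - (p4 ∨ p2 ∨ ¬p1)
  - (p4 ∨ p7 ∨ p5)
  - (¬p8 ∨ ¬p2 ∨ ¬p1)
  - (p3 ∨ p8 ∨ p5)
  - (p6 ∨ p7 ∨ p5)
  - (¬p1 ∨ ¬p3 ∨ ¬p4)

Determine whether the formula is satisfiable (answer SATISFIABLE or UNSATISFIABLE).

Branch on p1: take p1 = False.
For the remaining variables, p2 = False, p3 = True, p4 = True, p5 = False, p6 = True, p7 = True, p8 = True works.
Every clause has at least one true literal under this assignment.
So p1=False, p2=False, p3=True, p4=True, p5=False, p6=True, p7=True, p8=True is a satisfying assignment.

SATISFIABLE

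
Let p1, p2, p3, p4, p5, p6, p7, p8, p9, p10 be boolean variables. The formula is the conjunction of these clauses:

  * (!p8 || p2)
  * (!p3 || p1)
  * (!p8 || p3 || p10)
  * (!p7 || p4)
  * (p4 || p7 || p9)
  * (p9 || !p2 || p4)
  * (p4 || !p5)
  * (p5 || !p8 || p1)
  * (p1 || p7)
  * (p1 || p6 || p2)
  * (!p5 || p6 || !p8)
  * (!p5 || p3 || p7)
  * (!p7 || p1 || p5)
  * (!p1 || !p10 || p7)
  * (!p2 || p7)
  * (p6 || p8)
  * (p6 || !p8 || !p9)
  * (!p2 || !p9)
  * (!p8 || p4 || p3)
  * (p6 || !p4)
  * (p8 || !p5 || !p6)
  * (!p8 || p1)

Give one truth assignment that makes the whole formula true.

Set p1 = True and propagate.
Branch on p2: take p2 = False.
  then p8 is forced to False.
  then p6 is forced to True.
  then p5 is forced to False.
The remaining clauses are satisfied by p3 = True, p4 = False, p7 = False, p9 = True, p10 = False.
Check each clause:
  1. (p2 || !p8) — !p8 is true.
  2. (p1 || !p3) — p1 is true.
  3. (p10 || !p8 || p3) — !p8 is true.
  4. (p4 || !p7) — !p7 is true.
  5. (p9 || p4 || p7) — p9 is true.
  6. (!p2 || p9 || p4) — p9 is true.
  7. (!p5 || p4) — !p5 is true.
  8. (!p8 || p1 || p5) — !p8 is true.
  9. (p1 || p7) — p1 is true.
  10. (p2 || p6 || p1) — p1 is true.
  11. (!p5 || !p8 || p6) — !p8 is true.
  12. (p3 || !p5 || p7) — p3 is true.
  13. (p5 || p1 || !p7) — p1 is true.
  14. (!p1 || p7 || !p10) — !p10 is true.
  15. (p7 || !p2) — !p2 is true.
  16. (p6 || p8) — p6 is true.
  17. (p6 || !p9 || !p8) — !p8 is true.
  18. (!p9 || !p2) — !p2 is true.
  19. (!p8 || p4 || p3) — !p8 is true.
  20. (!p4 || p6) — !p4 is true.
  21. (!p5 || !p6 || p8) — !p5 is true.
  22. (p1 || !p8) — !p8 is true.

p1=True, p2=False, p3=True, p4=False, p5=False, p6=True, p7=False, p8=False, p9=True, p10=False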